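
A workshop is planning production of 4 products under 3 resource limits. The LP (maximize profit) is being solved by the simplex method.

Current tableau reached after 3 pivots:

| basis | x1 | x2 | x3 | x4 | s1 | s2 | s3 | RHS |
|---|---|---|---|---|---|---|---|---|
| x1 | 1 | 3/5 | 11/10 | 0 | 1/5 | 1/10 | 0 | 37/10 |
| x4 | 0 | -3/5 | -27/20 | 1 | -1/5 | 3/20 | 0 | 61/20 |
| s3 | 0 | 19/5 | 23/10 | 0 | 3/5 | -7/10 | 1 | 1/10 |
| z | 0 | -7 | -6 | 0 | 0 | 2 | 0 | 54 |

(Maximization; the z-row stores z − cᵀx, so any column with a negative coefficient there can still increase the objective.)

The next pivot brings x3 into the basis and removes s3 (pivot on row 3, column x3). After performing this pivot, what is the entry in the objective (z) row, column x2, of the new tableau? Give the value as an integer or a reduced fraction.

Pivot element is row 3, column x3: 23/10.
Normalize row 3: new (row 3, x2) = (19/5)/(23/10) = 38/23.
z-row ← z-row − (-6)·(new row 3): -7 − (-6)·(38/23) = 67/23.

67/23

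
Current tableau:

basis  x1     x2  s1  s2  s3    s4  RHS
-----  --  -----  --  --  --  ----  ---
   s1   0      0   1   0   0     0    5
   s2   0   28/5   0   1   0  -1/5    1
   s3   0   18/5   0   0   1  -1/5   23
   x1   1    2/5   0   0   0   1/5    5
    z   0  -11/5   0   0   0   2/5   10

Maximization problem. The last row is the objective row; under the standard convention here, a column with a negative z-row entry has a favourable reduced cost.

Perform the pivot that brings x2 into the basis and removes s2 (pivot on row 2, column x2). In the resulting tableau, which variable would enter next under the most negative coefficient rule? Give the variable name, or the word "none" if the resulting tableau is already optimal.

Pivot element 28/5. New z-row = old z-row − (-11/5)·(row 2/(28/5)).
Updated z-row coefficients: x1: 0, x2: 0, s1: 0, s2: 11/28, s3: 0, s4: 9/28.
No coefficient is strictly negative; the tableau after this pivot is optimal.

none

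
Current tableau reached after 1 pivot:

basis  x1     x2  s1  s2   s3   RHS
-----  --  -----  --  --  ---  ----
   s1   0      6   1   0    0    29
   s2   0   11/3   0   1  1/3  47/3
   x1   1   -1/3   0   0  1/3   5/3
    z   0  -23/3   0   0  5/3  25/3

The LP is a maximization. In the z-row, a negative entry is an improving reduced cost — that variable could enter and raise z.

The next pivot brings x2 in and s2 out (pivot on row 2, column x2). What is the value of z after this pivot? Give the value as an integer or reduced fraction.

452/11

Minimum ratio for x2: (47/3)/(11/3) = 47/11.
z changes by −(z-row coeff of x2)·ratio = −(-23/3)·(47/11) = 1081/33.
New z = 25/3 + (1081/33) = 452/11.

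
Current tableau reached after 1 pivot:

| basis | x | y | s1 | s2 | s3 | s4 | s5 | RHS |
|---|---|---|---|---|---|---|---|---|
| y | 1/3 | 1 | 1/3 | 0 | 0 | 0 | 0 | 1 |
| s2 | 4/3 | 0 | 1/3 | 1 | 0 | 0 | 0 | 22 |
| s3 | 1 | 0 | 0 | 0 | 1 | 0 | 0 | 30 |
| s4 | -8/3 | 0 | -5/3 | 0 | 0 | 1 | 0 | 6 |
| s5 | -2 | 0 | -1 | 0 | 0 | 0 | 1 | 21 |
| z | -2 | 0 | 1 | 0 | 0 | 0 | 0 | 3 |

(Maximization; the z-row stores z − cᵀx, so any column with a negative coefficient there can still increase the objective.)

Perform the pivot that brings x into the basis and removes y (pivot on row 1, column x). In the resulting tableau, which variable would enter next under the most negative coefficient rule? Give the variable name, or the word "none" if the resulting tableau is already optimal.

none

Pivot element 1/3. New z-row = old z-row − (-2)·(row 1/(1/3)).
Updated z-row coefficients: x: 0, y: 6, s1: 3, s2: 0, s3: 0, s4: 0, s5: 0.
No coefficient is strictly negative; the tableau after this pivot is optimal.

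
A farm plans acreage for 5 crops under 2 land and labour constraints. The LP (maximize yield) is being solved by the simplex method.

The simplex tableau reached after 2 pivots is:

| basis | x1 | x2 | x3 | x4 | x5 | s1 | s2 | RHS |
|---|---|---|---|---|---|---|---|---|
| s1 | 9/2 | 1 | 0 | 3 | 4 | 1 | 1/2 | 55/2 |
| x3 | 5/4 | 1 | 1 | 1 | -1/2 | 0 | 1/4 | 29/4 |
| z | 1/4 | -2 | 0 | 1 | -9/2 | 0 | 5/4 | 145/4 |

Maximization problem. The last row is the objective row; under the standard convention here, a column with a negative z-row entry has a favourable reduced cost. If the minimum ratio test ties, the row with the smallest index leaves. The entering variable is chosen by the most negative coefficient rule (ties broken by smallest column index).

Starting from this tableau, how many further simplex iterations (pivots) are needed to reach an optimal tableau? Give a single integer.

2

pivot: x5 in, s1 out → z = 1075/16
pivot: x2 in, x3 out → z = 151/2
No improving column remains; optimal.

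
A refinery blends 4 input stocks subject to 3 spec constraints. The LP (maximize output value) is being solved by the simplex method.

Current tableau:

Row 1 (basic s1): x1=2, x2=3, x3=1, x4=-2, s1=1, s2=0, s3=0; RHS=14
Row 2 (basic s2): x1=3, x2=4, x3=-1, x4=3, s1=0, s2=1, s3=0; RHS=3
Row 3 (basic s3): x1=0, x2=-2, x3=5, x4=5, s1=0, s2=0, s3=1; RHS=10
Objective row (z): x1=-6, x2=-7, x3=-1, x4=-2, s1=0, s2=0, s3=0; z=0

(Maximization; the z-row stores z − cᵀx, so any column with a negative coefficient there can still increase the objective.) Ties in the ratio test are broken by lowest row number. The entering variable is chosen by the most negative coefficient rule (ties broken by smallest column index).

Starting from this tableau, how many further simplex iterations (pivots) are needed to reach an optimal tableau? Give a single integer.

pivot: x2 in, s2 out → z = 21/4
pivot: x3 in, s3 out → z = 221/18
No improving column remains; optimal.

2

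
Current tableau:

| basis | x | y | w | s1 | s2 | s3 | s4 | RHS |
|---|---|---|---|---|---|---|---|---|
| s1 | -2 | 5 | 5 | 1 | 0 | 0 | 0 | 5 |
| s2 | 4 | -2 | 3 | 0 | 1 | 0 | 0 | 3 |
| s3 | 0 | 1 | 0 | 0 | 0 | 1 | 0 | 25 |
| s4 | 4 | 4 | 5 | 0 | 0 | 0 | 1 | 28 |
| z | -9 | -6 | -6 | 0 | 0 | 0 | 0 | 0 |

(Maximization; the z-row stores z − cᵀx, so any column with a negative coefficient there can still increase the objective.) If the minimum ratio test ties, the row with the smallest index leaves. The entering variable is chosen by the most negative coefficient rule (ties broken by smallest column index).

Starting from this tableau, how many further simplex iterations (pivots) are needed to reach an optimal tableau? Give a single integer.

2

pivot: x in, s2 out → z = 27/4
pivot: y in, s1 out → z = 381/16
No improving column remains; optimal.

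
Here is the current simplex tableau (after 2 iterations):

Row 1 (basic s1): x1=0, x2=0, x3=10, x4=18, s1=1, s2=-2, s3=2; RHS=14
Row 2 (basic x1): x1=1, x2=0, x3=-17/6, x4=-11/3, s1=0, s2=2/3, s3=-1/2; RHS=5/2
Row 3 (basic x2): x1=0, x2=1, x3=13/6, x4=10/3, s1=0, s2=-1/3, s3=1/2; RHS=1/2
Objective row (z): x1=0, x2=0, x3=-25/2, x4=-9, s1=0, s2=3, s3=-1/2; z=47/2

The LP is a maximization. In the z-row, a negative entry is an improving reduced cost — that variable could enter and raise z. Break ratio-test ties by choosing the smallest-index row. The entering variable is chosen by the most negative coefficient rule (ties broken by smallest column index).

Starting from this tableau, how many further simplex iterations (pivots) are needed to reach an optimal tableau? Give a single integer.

pivot: x3 in, x2 out → z = 343/13
No improving column remains; optimal.

1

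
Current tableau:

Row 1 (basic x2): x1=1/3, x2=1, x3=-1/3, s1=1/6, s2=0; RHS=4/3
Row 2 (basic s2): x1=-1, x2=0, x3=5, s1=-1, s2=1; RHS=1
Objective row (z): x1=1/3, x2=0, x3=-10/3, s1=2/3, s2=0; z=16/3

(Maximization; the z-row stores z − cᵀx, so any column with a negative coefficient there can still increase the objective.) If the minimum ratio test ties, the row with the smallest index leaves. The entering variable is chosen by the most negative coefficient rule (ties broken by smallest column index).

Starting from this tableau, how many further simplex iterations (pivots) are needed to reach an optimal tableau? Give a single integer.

pivot: x3 in, s2 out → z = 6
pivot: x1 in, x2 out → z = 31/4
No improving column remains; optimal.

2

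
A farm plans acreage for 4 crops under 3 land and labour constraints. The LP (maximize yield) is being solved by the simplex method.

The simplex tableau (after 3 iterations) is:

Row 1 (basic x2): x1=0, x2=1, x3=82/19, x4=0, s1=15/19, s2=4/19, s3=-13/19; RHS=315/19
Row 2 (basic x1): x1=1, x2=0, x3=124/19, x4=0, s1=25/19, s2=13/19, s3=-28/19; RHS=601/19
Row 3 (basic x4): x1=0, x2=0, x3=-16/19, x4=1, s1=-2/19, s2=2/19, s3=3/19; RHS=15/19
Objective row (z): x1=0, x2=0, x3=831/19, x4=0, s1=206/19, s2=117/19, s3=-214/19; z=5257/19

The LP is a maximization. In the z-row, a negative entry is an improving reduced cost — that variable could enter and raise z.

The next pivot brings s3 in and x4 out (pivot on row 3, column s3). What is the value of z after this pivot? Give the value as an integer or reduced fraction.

Minimum ratio for s3: (15/19)/(3/19) = 5.
z changes by −(z-row coeff of s3)·ratio = −(-214/19)·5 = 1070/19.
New z = 5257/19 + (1070/19) = 333.

333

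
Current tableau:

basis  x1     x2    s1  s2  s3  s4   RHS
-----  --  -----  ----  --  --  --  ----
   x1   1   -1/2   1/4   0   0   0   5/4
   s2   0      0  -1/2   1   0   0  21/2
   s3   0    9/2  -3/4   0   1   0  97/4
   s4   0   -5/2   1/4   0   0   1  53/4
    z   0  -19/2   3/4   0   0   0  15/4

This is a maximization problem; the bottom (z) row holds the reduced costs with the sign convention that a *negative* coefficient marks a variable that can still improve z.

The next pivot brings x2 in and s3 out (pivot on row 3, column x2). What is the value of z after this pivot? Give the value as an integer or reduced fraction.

989/18

Minimum ratio for x2: (97/4)/(9/2) = 97/18.
z changes by −(z-row coeff of x2)·ratio = −(-19/2)·(97/18) = 1843/36.
New z = 15/4 + (1843/36) = 989/18.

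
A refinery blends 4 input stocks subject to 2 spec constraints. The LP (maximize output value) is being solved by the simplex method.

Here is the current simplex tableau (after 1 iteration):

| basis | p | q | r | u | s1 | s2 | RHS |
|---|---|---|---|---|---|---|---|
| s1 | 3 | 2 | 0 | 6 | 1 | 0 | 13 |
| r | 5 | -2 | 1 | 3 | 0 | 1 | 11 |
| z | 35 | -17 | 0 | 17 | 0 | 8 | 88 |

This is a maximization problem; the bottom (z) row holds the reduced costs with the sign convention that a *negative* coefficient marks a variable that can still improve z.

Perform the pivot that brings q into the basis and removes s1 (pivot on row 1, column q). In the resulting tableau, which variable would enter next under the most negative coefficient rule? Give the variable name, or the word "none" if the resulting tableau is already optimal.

none

Pivot element 2. New z-row = old z-row − (-17)·(row 1/2).
Updated z-row coefficients: p: 121/2, q: 0, r: 0, u: 68, s1: 17/2, s2: 8.
No coefficient is strictly negative; the tableau after this pivot is optimal.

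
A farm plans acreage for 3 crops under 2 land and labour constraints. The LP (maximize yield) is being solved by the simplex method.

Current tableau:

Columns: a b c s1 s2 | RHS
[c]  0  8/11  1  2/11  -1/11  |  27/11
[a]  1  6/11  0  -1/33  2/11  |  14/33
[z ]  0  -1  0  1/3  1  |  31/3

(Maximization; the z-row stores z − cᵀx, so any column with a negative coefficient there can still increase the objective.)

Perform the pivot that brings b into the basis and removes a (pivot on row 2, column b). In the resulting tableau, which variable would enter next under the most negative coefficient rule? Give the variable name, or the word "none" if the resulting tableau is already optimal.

Pivot element 6/11. New z-row = old z-row − (-1)·(row 2/(6/11)).
Updated z-row coefficients: a: 11/6, b: 0, c: 0, s1: 5/18, s2: 4/3.
No coefficient is strictly negative; the tableau after this pivot is optimal.

none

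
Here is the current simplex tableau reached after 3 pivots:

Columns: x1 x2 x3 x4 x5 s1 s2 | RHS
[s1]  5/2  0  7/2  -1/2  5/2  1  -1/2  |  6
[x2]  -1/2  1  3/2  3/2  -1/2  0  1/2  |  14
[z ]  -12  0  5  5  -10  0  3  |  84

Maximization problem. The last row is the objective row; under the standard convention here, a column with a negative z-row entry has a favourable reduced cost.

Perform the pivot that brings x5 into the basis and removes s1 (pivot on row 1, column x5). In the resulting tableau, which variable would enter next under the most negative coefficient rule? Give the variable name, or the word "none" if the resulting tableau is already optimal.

Pivot element 5/2. New z-row = old z-row − (-10)·(row 1/(5/2)).
Updated z-row coefficients: x1: -2, x2: 0, x3: 19, x4: 3, x5: 0, s1: 4, s2: 1.
The most negative is -2 in column x1, so x1 would enter next.

x1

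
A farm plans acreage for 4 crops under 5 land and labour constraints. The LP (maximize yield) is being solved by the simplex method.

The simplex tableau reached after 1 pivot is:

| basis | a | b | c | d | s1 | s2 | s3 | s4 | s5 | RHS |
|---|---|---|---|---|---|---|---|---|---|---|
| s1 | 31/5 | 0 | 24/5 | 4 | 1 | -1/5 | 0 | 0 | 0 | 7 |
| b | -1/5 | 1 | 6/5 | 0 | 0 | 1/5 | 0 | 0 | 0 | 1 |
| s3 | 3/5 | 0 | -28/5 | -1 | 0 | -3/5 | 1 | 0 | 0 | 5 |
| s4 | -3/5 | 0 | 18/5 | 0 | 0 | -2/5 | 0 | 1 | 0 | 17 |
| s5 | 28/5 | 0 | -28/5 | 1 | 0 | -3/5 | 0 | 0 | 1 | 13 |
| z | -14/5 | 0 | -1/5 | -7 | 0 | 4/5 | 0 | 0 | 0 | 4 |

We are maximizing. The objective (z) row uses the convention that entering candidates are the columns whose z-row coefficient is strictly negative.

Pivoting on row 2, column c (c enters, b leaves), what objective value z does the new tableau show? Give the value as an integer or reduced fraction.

25/6

Minimum ratio for c: 1/(6/5) = 5/6.
z changes by −(z-row coeff of c)·ratio = −(-1/5)·(5/6) = 1/6.
New z = 4 + (1/6) = 25/6.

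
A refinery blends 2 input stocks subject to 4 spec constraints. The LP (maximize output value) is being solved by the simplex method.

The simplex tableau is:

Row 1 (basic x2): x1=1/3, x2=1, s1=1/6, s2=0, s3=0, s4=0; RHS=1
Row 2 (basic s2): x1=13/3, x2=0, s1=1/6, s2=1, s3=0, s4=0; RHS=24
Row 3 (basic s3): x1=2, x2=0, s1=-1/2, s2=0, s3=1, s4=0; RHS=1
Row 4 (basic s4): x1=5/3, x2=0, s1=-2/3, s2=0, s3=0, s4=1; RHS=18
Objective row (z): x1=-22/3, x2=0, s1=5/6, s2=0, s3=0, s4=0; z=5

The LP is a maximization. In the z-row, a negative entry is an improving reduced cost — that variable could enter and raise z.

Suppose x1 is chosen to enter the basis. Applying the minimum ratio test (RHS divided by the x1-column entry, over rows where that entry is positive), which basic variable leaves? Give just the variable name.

Ratios: row 1 (x2): 1/(1/3) = 3; row 2 (s2): 24/(13/3) = 72/13; row 3 (s3): 1/2 = 1/2; row 4 (s4): 18/(5/3) = 54/5.
Minimum ratio 1/2 is in the s3 row, so s3 leaves.

s3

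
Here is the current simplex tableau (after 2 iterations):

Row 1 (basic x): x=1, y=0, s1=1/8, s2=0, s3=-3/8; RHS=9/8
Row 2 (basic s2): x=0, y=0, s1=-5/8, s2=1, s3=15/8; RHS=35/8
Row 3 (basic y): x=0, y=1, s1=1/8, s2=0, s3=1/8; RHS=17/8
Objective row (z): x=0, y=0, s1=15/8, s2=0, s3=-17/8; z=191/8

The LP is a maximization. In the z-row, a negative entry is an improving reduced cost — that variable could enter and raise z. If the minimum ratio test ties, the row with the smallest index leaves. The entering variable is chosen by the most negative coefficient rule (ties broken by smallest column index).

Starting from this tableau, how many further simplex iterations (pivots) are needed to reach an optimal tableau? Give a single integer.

1

pivot: s3 in, s2 out → z = 173/6
No improving column remains; optimal.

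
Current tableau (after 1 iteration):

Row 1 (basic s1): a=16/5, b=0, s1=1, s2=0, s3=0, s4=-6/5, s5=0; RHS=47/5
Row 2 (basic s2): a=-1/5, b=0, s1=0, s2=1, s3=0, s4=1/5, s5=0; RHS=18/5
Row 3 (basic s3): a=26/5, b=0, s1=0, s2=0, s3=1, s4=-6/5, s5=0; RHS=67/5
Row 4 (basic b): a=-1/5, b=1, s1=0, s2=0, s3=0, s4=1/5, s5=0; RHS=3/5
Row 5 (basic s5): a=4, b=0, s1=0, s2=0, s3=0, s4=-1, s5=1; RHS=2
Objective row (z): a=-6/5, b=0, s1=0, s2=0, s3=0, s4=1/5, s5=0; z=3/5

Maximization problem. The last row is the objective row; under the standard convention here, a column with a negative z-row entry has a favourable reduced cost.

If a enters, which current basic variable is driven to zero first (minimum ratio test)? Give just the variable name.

Ratios: row 1 (s1): (47/5)/(16/5) = 47/16; row 2 (s2): entry -1/5 ≤ 0, skip; row 3 (s3): (67/5)/(26/5) = 67/26; row 4 (b): entry -1/5 ≤ 0, skip; row 5 (s5): 2/4 = 1/2.
Minimum ratio 1/2 is in the s5 row, so s5 leaves.

s5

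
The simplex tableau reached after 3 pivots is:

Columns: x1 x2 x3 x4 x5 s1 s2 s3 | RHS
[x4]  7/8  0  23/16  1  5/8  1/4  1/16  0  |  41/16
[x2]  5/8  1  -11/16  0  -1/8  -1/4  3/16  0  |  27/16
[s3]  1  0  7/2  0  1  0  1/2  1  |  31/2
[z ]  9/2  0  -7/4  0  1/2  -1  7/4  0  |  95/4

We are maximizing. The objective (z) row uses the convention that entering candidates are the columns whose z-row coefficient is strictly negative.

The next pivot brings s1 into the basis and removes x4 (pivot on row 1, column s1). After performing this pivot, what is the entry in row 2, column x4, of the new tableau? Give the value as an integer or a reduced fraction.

1

Pivot element is row 1, column s1: 1/4.
Normalize row 1: new (row 1, x4) = 1/(1/4) = 4.
row 2 ← row 2 − (-1/4)·(new row 1): 0 − (-1/4)·4 = 1.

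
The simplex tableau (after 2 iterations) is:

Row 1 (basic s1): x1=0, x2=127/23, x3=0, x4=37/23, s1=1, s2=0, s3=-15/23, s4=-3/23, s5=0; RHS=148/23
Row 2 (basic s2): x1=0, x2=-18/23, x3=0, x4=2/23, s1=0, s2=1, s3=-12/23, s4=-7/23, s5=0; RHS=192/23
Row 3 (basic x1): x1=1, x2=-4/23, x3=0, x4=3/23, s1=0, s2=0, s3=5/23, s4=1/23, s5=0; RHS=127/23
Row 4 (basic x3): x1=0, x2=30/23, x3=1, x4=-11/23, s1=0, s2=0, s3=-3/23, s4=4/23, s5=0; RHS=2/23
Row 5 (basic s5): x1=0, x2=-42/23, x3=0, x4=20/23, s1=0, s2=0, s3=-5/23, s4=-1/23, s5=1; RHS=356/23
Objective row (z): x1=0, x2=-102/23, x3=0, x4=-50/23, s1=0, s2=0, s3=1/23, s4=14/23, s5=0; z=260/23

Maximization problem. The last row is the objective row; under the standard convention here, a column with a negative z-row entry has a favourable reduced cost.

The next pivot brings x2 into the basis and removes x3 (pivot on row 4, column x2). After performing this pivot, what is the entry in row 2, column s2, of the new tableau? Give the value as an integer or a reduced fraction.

1

Pivot element is row 4, column x2: 30/23.
Normalize row 4: new (row 4, s2) = 0/(30/23) = 0.
row 2 ← row 2 − (-18/23)·(new row 4): 1 − (-18/23)·0 = 1.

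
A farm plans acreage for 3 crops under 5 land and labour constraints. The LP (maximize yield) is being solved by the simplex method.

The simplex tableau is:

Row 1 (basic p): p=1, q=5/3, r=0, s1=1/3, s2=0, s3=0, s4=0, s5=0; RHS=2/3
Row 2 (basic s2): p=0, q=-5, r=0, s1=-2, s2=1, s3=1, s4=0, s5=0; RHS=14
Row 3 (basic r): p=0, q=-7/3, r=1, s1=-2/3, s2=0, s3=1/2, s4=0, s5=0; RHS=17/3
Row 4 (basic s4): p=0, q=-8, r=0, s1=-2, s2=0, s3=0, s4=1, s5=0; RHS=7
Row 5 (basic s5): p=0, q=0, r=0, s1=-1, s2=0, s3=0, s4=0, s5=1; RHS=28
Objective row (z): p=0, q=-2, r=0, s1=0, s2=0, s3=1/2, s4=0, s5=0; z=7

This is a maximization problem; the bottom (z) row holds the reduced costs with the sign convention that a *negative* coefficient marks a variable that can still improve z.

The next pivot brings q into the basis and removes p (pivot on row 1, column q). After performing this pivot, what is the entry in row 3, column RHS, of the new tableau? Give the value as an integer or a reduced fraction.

Pivot element is row 1, column q: 5/3.
Normalize row 1: new (row 1, RHS) = (2/3)/(5/3) = 2/5.
row 3 ← row 3 − (-7/3)·(new row 1): 17/3 − (-7/3)·(2/5) = 33/5.

33/5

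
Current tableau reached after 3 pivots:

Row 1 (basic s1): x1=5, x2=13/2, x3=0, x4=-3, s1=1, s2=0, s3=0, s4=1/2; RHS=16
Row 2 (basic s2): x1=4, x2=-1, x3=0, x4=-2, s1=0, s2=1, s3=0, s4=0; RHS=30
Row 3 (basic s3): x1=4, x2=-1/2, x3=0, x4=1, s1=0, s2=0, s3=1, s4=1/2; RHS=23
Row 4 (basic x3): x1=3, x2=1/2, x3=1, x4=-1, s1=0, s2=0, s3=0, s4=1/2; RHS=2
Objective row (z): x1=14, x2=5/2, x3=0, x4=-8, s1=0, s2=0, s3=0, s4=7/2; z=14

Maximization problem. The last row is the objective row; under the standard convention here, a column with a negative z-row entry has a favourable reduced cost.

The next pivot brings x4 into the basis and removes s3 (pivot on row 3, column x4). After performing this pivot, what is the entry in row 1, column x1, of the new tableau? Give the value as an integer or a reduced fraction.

17

Pivot element is row 3, column x4: 1.
Normalize row 3: new (row 3, x1) = 4/1 = 4.
row 1 ← row 1 − (-3)·(new row 3): 5 − (-3)·4 = 17.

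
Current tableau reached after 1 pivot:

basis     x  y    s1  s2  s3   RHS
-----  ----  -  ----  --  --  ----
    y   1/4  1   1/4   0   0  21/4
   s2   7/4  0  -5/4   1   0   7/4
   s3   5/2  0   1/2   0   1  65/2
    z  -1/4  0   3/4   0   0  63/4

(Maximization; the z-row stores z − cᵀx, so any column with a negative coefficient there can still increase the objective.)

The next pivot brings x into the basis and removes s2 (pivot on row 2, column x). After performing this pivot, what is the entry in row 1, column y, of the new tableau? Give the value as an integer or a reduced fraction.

Pivot element is row 2, column x: 7/4.
Normalize row 2: new (row 2, y) = 0/(7/4) = 0.
row 1 ← row 1 − (1/4)·(new row 2): 1 − (1/4)·0 = 1.

1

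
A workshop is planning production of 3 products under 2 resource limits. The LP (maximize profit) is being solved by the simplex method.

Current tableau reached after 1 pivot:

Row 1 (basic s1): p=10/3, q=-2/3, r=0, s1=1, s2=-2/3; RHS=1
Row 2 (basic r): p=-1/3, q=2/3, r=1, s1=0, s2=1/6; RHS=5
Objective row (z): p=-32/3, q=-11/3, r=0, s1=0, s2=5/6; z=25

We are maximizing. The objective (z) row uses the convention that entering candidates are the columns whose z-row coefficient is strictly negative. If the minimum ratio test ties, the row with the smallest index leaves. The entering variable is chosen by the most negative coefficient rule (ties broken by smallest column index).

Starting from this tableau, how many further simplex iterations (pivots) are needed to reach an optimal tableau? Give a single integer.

pivot: p in, s1 out → z = 141/5
pivot: q in, r out → z = 155/2
pivot: s2 in, q out → z = 189/2
No improving column remains; optimal.

3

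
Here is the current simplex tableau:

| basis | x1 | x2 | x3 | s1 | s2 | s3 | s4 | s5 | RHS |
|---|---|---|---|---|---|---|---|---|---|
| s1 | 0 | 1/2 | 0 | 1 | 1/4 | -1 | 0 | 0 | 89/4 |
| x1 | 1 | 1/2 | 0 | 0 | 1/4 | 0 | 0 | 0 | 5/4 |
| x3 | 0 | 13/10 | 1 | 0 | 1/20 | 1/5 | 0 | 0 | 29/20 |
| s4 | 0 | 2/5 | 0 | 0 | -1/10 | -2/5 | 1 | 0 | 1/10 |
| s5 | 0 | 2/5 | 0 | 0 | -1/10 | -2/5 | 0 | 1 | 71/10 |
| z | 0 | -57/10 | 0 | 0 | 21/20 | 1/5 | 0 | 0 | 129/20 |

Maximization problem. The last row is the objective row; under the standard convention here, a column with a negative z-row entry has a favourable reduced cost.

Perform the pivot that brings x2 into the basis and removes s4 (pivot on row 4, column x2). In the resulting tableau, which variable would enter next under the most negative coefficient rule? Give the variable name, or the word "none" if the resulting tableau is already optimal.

Pivot element 2/5. New z-row = old z-row − (-57/10)·(row 4/(2/5)).
Updated z-row coefficients: x1: 0, x2: 0, x3: 0, s1: 0, s2: -3/8, s3: -11/2, s4: 57/4, s5: 0.
The most negative is -11/2 in column s3, so s3 would enter next.

s3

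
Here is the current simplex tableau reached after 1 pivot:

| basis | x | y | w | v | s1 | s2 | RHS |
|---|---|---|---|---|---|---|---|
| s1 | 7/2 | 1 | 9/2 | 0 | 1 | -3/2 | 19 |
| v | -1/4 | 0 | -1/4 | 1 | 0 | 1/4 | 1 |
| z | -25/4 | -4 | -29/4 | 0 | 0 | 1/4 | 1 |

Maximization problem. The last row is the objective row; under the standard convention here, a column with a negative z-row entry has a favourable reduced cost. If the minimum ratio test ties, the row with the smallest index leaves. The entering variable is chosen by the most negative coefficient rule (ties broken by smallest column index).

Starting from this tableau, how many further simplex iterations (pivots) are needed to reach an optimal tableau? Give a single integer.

pivot: w in, s1 out → z = 569/18
pivot: y in, w out → z = 77
pivot: s2 in, v out → z = 100
No improving column remains; optimal.

3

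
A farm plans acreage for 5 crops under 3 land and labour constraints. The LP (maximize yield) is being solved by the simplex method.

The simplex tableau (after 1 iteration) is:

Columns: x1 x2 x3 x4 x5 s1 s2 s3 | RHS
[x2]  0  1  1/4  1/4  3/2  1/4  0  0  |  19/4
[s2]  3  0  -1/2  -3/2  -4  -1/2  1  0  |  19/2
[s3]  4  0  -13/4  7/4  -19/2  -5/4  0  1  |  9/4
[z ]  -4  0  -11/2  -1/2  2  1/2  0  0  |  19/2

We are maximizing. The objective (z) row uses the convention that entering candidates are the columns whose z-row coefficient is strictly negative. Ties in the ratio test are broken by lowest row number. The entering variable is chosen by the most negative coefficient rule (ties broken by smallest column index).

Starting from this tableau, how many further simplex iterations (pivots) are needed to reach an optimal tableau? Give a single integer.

pivot: x3 in, x2 out → z = 114
pivot: x1 in, s2 out → z = 418/3
No improving column remains; optimal.

2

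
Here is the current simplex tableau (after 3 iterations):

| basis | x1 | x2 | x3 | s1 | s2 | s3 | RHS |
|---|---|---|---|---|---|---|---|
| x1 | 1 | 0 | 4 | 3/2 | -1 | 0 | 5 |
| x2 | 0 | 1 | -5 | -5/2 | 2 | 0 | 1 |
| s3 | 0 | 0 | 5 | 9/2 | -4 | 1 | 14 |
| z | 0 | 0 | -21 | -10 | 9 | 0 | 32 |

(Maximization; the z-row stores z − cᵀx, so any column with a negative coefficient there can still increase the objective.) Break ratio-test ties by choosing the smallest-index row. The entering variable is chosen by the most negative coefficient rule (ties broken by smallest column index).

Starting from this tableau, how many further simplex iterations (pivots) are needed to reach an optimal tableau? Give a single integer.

pivot: x3 in, x1 out → z = 233/4
pivot: s1 in, s3 out → z = 1355/21
No improving column remains; optimal.

2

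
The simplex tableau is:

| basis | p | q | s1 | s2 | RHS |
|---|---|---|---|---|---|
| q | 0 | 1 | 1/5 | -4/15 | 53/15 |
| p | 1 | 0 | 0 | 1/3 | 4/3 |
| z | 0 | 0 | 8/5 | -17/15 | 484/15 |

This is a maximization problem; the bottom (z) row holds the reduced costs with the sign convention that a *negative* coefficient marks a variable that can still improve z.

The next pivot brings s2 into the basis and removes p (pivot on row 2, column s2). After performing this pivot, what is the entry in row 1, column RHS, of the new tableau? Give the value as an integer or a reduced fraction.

Pivot element is row 2, column s2: 1/3.
Normalize row 2: new (row 2, RHS) = (4/3)/(1/3) = 4.
row 1 ← row 1 − (-4/15)·(new row 2): 53/15 − (-4/15)·4 = 23/5.

23/5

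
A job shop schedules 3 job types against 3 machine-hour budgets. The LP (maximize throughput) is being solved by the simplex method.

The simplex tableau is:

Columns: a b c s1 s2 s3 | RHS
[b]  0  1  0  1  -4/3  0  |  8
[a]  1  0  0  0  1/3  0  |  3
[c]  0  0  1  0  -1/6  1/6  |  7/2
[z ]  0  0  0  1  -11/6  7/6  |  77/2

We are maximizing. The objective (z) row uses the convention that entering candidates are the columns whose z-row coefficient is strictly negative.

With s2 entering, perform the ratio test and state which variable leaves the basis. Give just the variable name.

a

Ratios: row 1 (b): entry -4/3 ≤ 0, skip; row 2 (a): 3/(1/3) = 9; row 3 (c): entry -1/6 ≤ 0, skip.
Minimum ratio 9 is in the a row, so a leaves.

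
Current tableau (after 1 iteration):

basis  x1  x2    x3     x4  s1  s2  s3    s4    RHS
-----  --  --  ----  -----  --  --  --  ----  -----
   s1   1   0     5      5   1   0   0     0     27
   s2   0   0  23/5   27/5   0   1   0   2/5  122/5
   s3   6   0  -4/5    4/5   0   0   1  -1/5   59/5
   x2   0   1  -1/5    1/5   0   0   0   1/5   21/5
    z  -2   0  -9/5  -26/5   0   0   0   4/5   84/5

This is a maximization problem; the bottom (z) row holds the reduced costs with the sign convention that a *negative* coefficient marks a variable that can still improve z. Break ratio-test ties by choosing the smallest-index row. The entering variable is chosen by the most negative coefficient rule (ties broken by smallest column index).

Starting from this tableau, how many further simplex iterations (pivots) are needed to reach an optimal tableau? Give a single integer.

2

pivot: x4 in, s2 out → z = 1088/27
pivot: x1 in, s3 out → z = 3485/81
No improving column remains; optimal.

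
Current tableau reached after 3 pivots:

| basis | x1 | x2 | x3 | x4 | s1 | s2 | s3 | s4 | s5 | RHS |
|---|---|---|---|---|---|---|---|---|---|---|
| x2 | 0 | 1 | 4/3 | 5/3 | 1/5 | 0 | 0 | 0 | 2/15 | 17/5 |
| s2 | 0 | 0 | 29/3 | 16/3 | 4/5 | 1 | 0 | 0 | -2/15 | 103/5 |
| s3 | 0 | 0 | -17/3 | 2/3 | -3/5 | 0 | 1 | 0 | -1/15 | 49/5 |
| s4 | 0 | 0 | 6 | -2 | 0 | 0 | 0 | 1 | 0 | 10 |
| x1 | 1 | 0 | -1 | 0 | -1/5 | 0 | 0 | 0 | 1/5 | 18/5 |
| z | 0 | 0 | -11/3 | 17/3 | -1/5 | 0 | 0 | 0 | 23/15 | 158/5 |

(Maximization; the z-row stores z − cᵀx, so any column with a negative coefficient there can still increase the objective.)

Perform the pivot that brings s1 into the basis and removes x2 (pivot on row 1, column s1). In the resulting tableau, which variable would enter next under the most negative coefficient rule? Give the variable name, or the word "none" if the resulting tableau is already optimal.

x3

Pivot element 1/5. New z-row = old z-row − (-1/5)·(row 1/(1/5)).
Updated z-row coefficients: x1: 0, x2: 1, x3: -7/3, x4: 22/3, s1: 0, s2: 0, s3: 0, s4: 0, s5: 5/3.
The most negative is -7/3 in column x3, so x3 would enter next.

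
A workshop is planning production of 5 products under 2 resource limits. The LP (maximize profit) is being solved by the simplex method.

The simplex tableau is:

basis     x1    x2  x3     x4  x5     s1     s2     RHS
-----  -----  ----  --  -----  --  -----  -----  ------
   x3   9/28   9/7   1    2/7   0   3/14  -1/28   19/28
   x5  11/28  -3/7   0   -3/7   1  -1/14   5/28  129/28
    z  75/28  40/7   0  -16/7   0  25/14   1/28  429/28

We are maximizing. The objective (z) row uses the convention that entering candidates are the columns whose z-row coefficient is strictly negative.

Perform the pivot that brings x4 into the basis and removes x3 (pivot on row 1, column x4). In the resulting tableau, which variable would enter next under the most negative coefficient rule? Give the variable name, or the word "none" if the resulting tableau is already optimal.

Pivot element 2/7. New z-row = old z-row − (-16/7)·(row 1/(2/7)).
Updated z-row coefficients: x1: 21/4, x2: 16, x3: 8, x4: 0, x5: 0, s1: 7/2, s2: -1/4.
The most negative is -1/4 in column s2, so s2 would enter next.

s2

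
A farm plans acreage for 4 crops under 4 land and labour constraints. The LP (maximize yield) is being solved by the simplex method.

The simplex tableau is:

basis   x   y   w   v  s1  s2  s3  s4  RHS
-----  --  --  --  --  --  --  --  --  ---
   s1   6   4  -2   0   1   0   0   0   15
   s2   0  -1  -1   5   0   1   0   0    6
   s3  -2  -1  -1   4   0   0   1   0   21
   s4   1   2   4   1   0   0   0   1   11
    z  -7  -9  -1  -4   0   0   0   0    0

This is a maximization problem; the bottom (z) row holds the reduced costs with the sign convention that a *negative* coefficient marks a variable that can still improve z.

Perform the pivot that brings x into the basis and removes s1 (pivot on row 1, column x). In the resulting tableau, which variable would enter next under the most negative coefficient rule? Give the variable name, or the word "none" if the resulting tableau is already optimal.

Pivot element 6. New z-row = old z-row − (-7)·(row 1/6).
Updated z-row coefficients: x: 0, y: -13/3, w: -10/3, v: -4, s1: 7/6, s2: 0, s3: 0, s4: 0.
The most negative is -13/3 in column y, so y would enter next.

y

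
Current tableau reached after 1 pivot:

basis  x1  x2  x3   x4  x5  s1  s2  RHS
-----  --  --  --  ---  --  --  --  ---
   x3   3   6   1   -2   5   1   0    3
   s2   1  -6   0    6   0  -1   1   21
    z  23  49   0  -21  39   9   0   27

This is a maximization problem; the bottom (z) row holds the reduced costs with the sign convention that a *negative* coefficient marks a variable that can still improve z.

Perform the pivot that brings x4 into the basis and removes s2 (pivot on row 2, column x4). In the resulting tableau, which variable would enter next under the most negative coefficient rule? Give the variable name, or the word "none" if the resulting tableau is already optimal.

Pivot element 6. New z-row = old z-row − (-21)·(row 2/6).
Updated z-row coefficients: x1: 53/2, x2: 28, x3: 0, x4: 0, x5: 39, s1: 11/2, s2: 7/2.
No coefficient is strictly negative; the tableau after this pivot is optimal.

none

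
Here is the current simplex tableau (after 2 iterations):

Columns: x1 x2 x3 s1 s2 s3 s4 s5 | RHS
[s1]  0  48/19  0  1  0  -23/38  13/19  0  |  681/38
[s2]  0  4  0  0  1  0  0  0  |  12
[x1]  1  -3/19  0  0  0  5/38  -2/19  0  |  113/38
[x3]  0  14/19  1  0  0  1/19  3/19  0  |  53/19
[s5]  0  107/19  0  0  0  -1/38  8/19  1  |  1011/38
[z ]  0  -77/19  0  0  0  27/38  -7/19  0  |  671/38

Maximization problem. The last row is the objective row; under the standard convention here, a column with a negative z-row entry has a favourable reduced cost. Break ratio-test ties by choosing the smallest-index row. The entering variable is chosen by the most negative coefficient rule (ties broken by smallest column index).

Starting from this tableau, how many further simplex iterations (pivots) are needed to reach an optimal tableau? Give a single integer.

pivot: x2 in, s2 out → z = 1133/38
pivot: s4 in, x3 out → z = 187/6
No improving column remains; optimal.

2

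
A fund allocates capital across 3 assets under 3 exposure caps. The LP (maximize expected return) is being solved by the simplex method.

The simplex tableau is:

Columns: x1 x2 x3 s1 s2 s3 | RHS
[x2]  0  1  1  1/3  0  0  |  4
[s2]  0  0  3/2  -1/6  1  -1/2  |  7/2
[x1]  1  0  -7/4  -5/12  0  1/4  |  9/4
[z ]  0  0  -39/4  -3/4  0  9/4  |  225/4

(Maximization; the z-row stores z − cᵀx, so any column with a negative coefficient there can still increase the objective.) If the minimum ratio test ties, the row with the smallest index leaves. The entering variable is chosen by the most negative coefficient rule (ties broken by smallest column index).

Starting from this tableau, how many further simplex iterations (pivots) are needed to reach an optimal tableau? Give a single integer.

2

pivot: x3 in, s2 out → z = 79
pivot: s1 in, x2 out → z = 687/8
No improving column remains; optimal.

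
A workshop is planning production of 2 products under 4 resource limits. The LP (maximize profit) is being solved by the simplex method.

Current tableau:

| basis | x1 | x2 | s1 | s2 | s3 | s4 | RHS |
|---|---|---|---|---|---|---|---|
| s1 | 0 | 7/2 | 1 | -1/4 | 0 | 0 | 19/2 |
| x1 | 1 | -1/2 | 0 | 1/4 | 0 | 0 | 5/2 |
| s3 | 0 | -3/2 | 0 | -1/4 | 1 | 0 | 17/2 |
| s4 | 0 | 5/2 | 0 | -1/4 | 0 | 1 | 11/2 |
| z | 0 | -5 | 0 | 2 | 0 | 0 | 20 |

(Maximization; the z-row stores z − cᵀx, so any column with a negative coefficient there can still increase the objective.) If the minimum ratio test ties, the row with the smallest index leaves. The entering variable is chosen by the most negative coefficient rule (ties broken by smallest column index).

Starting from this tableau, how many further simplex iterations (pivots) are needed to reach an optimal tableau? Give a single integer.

1

pivot: x2 in, s4 out → z = 31
No improving column remains; optimal.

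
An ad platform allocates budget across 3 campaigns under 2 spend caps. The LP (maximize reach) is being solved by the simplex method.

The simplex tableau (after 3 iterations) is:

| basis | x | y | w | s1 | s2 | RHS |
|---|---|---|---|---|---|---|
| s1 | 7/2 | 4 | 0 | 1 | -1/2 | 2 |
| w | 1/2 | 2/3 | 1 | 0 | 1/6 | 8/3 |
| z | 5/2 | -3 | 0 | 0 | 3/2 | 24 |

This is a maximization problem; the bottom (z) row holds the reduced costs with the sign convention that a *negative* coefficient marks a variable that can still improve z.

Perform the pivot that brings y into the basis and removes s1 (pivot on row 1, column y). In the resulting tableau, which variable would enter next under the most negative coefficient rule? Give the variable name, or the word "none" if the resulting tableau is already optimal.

none

Pivot element 4. New z-row = old z-row − (-3)·(row 1/4).
Updated z-row coefficients: x: 41/8, y: 0, w: 0, s1: 3/4, s2: 9/8.
No coefficient is strictly negative; the tableau after this pivot is optimal.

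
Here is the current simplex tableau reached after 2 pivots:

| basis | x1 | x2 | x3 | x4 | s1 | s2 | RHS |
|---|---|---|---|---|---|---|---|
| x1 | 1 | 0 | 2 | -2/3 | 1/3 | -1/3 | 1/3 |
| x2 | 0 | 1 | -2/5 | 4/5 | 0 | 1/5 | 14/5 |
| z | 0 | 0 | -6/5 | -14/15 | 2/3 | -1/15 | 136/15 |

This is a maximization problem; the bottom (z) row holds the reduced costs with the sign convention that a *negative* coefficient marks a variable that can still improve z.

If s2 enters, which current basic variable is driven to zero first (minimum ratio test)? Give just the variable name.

Ratios: row 1 (x1): entry -1/3 ≤ 0, skip; row 2 (x2): (14/5)/(1/5) = 14.
Minimum ratio 14 is in the x2 row, so x2 leaves.

x2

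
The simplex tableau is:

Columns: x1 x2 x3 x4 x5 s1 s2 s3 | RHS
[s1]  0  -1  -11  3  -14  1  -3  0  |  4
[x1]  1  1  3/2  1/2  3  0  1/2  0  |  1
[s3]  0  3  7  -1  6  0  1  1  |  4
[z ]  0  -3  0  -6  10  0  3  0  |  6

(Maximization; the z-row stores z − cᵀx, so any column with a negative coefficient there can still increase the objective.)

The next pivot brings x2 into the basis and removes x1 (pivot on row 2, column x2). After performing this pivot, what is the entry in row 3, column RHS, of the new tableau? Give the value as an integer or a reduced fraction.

Pivot element is row 2, column x2: 1.
Normalize row 2: new (row 2, RHS) = 1/1 = 1.
row 3 ← row 3 − 3·(new row 2): 4 − 3·1 = 1.

1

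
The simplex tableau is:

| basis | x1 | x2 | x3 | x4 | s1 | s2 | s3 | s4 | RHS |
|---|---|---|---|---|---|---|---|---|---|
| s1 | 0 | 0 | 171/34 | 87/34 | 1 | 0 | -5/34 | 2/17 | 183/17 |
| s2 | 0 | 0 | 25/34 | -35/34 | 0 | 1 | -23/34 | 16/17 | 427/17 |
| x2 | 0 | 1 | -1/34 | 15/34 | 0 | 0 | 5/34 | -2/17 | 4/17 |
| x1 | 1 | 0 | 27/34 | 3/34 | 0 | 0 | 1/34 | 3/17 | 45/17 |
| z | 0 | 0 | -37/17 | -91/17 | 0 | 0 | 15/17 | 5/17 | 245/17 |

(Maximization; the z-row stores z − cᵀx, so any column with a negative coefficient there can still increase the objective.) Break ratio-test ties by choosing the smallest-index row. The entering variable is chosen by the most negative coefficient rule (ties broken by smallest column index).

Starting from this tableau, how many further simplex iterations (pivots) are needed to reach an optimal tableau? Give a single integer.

pivot: x4 in, x2 out → z = 259/15
pivot: x3 in, s1 out → z = 284/13
pivot: s4 in, x3 out → z = 367/12
No improving column remains; optimal.

3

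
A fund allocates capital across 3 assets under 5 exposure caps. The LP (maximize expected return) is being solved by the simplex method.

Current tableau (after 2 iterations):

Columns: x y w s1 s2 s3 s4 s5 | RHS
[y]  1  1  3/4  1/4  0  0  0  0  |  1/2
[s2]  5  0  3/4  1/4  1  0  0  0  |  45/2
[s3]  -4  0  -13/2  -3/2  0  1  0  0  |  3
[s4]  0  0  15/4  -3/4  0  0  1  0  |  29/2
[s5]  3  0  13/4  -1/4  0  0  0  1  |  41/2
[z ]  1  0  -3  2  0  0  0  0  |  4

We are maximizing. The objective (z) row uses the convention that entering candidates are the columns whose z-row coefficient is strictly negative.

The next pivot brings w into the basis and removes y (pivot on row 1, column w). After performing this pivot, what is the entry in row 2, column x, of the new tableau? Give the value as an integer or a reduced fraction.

4

Pivot element is row 1, column w: 3/4.
Normalize row 1: new (row 1, x) = 1/(3/4) = 4/3.
row 2 ← row 2 − (3/4)·(new row 1): 5 − (3/4)·(4/3) = 4.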